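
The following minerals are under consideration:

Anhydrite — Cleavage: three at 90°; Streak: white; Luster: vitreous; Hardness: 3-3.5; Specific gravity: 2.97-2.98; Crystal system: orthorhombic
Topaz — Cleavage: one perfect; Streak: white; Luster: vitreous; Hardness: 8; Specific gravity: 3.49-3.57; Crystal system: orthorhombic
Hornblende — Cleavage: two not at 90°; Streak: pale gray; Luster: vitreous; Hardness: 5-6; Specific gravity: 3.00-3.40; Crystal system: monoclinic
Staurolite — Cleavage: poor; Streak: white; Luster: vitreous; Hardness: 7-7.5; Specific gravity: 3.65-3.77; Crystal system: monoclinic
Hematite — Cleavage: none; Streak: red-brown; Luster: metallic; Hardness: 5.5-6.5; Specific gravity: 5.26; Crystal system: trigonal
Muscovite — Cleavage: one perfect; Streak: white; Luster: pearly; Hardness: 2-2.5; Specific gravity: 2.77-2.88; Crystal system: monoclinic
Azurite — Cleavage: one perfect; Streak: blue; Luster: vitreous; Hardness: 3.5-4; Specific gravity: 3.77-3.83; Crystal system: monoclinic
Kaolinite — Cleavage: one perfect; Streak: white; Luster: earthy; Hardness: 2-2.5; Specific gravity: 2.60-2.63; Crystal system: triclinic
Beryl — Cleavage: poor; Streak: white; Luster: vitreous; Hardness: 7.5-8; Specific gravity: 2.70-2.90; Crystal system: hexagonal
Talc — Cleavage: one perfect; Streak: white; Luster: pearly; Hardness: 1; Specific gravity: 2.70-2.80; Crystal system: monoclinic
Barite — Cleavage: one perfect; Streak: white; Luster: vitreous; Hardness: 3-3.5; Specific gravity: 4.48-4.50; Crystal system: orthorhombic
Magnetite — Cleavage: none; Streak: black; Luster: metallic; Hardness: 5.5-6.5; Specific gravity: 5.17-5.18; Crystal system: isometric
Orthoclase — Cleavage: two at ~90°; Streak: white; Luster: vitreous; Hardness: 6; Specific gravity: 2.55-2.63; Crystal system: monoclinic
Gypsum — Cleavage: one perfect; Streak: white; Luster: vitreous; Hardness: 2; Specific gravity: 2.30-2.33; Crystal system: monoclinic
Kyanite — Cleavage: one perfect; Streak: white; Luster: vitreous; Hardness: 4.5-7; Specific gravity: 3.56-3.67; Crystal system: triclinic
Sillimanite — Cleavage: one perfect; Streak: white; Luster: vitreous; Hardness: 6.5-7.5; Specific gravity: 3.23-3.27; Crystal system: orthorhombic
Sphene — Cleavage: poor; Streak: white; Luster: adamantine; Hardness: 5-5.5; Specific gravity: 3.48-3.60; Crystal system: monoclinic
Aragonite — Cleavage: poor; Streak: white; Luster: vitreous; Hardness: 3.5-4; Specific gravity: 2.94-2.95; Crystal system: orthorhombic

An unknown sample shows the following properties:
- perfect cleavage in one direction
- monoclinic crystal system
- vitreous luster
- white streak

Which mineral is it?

Perfect cleavage in one direction — leaves Topaz, Muscovite, Azurite, Kaolinite, Talc, Barite, Gypsum, Kyanite, Sillimanite.
Monoclinic crystal system — leaves Muscovite, Azurite, Talc, Gypsum.
Vitreous luster rules out Muscovite, Talc.
White streak rules out Azurite.
Gypsum is the sole remaining match.

Gypsum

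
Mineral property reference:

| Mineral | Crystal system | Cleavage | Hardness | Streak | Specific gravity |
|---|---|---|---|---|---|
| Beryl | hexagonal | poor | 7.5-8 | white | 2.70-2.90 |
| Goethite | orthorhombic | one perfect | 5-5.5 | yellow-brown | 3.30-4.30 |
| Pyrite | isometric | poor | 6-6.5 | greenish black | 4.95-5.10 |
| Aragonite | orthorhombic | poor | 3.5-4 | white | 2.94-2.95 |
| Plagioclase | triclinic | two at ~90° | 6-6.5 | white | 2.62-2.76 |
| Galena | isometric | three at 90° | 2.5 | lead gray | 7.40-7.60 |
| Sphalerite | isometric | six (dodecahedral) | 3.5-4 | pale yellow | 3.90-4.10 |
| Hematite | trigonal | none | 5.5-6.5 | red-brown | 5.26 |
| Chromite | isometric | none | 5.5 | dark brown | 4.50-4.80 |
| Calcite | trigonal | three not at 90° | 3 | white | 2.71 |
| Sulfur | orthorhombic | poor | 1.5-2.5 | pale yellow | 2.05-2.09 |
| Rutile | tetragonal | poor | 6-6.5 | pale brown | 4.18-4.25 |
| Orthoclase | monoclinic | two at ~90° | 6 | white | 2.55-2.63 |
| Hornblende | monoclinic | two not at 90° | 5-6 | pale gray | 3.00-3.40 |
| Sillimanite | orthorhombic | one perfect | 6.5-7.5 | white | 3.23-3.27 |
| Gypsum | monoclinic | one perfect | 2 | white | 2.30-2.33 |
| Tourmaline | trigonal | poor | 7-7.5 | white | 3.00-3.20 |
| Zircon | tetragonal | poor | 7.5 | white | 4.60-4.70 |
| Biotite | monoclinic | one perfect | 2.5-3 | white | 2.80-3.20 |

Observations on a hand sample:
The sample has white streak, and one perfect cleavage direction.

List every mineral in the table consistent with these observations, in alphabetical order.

Biotite, Gypsum, Sillimanite

White streak — leaves Beryl, Aragonite, Plagioclase, Calcite, Orthoclase, Sillimanite, Gypsum, Tourmaline, Zircon, Biotite.
One perfect cleavage direction — narrows the field to Sillimanite, Gypsum, Biotite.
Consistent with every observation: Biotite, Gypsum, Sillimanite.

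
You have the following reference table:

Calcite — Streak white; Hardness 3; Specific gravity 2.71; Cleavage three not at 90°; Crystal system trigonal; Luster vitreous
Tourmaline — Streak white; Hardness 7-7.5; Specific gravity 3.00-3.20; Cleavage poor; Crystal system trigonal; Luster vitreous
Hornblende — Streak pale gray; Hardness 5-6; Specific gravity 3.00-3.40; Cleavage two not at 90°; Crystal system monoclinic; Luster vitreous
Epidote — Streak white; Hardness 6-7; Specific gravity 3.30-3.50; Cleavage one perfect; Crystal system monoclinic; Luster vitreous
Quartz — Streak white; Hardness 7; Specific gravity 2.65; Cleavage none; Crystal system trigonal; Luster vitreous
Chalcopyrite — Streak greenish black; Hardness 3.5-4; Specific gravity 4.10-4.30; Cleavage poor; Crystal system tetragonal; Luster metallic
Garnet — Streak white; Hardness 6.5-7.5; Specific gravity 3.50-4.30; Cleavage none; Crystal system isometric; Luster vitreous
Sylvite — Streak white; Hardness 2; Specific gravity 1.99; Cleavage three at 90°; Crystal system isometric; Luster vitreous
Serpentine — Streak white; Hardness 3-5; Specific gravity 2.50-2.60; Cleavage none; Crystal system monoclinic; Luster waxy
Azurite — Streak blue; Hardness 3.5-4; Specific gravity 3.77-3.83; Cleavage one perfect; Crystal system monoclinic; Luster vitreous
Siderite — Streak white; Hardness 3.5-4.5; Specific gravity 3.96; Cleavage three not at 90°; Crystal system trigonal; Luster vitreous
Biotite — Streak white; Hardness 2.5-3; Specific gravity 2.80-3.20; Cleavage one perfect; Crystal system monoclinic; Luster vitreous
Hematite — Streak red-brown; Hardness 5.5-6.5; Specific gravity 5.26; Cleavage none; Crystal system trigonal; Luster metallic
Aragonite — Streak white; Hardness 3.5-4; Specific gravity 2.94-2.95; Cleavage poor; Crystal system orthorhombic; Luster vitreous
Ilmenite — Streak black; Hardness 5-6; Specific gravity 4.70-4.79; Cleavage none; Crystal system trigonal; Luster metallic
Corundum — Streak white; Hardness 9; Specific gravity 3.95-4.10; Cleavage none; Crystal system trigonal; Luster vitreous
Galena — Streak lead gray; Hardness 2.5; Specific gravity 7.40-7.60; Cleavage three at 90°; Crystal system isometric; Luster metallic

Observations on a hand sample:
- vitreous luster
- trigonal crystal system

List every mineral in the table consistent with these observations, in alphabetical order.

Vitreous luster is inconsistent with Chalcopyrite, Serpentine, Hematite, Ilmenite, Galena.
Trigonal crystal system: narrows the field to Calcite, Tourmaline, Quartz, Siderite, Corundum.
Consistent with every observation: Calcite, Corundum, Quartz, Siderite, Tourmaline.

Calcite, Corundum, Quartz, Siderite, Tourmaline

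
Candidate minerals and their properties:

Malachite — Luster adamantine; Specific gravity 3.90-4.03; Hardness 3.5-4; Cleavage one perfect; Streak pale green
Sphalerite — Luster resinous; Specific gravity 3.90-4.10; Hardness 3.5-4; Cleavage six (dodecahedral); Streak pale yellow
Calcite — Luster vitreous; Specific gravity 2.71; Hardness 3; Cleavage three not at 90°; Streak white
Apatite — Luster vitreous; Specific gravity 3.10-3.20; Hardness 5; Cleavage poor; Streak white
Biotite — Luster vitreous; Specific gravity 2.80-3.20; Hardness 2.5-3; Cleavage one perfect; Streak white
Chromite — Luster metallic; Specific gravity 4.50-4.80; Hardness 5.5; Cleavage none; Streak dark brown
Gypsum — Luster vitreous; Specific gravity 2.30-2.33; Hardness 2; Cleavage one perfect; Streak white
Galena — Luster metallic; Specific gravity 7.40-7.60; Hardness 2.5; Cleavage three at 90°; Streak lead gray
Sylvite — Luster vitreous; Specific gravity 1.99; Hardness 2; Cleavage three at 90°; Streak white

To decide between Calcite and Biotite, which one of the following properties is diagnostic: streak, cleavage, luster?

Streak: both white — identical.
Cleavage: Calcite three not at 90°, Biotite one perfect — these differ.
Luster: both vitreous — identical.
Only cleavage differs between Calcite and Biotite among the listed tests.

cleavage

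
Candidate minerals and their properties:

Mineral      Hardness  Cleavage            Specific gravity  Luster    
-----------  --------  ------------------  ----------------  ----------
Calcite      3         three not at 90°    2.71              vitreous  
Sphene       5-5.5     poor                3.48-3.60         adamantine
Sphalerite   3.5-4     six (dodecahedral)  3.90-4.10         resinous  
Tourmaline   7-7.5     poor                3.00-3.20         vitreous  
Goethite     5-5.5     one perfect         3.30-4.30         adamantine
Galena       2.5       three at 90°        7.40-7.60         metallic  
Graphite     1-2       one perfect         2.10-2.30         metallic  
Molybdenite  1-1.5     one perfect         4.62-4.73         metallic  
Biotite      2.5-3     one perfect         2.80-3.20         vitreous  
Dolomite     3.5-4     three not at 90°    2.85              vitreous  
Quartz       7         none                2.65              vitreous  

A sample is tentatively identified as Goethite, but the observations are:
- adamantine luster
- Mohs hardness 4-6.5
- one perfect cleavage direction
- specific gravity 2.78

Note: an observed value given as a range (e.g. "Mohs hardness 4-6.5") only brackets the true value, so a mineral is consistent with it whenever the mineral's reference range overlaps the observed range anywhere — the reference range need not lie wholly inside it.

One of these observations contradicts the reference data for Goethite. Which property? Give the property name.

specific gravity

Adamantine luster: Goethite has adamantine luster — agrees.
Mohs hardness 4-6.5: Goethite has hardness 5-5.5 — agrees.
One perfect cleavage direction: Goethite has cleavage one perfect — agrees.
Specific gravity 2.78: Goethite has SG 3.30-4.30 — does not match.
Only the specific gravity is inconsistent.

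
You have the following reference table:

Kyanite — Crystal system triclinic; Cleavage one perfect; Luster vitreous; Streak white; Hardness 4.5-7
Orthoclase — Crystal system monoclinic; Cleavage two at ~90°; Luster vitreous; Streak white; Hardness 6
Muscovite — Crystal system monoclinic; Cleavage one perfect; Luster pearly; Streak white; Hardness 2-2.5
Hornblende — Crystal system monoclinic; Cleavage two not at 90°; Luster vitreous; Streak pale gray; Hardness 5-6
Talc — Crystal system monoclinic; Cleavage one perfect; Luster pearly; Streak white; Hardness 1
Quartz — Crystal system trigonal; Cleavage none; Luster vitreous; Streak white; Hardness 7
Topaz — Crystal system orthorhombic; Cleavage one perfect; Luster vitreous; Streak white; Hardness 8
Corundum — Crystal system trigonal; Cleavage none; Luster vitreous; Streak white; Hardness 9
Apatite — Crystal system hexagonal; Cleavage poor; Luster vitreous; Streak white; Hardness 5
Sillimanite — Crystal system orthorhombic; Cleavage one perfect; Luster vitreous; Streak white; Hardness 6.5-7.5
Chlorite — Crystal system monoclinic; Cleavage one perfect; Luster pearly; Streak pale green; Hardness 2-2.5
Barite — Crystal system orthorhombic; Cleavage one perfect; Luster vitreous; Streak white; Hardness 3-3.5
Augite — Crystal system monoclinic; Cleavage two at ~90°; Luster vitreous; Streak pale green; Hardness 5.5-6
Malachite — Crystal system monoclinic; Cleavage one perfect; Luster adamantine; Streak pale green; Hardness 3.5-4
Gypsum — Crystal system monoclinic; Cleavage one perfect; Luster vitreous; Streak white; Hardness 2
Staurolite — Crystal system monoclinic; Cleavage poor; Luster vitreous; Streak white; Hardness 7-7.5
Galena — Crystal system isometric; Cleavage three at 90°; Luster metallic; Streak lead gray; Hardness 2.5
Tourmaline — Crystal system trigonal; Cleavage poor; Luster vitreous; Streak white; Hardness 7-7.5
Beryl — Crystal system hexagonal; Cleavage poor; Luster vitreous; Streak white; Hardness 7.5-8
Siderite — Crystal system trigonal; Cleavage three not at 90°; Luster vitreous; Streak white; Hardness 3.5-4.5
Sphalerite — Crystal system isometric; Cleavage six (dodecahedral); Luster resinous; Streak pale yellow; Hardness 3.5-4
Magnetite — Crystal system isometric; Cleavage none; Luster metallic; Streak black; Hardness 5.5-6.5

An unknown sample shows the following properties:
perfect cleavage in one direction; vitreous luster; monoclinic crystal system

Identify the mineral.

Gypsum

Perfect cleavage in one direction — leaves Kyanite, Muscovite, Talc, Topaz, Sillimanite, Chlorite, Barite, Malachite, Gypsum.
Vitreous luster is inconsistent with Muscovite, Talc, Chlorite, Malachite.
Monoclinic crystal system — narrows the field to Gypsum.
Gypsum is the sole remaining match.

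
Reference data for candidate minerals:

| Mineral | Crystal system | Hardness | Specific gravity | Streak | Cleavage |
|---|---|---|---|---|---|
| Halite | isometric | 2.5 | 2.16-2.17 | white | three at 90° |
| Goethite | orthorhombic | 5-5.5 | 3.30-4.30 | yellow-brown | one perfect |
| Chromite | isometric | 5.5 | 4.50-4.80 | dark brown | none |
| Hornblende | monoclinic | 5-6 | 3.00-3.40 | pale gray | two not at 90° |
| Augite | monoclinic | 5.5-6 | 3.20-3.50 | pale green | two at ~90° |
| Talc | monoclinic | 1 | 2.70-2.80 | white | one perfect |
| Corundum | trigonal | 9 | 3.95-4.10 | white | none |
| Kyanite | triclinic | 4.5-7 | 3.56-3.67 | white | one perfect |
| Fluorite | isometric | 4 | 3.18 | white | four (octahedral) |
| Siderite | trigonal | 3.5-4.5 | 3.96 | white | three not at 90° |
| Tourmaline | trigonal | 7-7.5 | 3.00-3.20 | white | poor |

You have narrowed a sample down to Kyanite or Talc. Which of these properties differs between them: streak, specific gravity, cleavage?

Streak: both white — no difference.
Specific gravity: Kyanite 3.56-3.67, Talc 2.70-2.80 — these differ.
Cleavage: both one perfect — no difference.
Only specific gravity differs between Kyanite and Talc among the listed tests.

specific gravity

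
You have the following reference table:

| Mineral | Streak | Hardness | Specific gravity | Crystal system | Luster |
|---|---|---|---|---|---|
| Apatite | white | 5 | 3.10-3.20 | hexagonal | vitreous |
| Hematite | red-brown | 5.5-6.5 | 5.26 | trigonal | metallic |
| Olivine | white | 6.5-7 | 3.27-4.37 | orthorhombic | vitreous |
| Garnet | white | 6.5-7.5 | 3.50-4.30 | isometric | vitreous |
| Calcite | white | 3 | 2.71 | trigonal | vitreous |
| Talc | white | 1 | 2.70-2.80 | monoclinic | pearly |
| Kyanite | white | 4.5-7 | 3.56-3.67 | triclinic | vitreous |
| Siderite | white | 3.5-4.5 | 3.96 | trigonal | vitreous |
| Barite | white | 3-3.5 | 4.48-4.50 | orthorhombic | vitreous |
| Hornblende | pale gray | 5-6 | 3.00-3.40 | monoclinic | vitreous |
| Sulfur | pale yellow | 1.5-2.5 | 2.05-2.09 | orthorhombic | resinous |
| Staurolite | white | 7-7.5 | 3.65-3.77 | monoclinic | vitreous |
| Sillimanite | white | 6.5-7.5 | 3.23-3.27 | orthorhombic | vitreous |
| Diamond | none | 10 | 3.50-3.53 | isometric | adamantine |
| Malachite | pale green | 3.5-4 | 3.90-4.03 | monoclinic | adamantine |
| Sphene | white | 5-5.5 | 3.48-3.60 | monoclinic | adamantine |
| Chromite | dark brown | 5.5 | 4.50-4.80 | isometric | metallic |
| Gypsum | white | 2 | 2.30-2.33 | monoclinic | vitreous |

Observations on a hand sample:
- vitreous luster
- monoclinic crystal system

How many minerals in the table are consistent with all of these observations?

3

Vitreous luster — leaves Apatite, Olivine, Garnet, Calcite, Kyanite, Siderite, Barite, Hornblende, Staurolite, Sillimanite, Gypsum.
Monoclinic crystal system — leaves Hornblende, Staurolite, Gypsum.
The minerals that satisfy all observations are Gypsum, Hornblende, Staurolite.
That is 3 minerals.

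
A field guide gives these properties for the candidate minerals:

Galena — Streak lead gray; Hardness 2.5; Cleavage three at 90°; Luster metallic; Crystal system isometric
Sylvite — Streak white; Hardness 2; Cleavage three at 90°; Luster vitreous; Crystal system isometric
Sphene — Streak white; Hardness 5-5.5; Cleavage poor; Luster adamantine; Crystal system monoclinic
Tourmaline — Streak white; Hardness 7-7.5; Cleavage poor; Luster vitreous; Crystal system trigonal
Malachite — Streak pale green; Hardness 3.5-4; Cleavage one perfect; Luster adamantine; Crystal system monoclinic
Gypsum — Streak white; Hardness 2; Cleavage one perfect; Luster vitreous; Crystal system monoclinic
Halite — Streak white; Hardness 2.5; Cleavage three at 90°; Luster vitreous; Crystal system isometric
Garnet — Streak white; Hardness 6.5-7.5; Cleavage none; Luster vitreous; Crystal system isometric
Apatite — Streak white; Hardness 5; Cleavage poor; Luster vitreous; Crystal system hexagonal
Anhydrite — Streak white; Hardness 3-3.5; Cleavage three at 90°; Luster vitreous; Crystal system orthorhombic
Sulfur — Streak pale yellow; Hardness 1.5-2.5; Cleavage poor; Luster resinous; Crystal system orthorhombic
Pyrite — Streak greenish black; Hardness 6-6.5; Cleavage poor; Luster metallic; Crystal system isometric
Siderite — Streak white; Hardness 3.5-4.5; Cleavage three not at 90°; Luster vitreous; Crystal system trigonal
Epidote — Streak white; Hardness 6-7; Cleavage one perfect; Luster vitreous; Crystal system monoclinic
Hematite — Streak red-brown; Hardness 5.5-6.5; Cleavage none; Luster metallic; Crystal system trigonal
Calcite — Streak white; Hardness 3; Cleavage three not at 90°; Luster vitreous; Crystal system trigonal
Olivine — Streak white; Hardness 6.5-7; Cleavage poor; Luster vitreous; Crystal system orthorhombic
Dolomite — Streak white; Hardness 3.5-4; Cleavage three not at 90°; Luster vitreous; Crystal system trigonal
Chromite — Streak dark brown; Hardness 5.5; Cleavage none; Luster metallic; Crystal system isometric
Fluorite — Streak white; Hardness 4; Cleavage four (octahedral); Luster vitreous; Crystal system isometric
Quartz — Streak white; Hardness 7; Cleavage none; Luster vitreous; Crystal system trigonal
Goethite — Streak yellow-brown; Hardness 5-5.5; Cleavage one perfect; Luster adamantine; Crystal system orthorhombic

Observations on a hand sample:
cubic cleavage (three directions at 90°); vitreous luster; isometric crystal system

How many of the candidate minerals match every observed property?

2

Cubic cleavage (three directions at 90°) — leaves Galena, Sylvite, Halite, Anhydrite.
Vitreous luster eliminates Galena.
Isometric crystal system eliminates Anhydrite.
The minerals that satisfy all observations are Halite, Sylvite.
That is 2 minerals.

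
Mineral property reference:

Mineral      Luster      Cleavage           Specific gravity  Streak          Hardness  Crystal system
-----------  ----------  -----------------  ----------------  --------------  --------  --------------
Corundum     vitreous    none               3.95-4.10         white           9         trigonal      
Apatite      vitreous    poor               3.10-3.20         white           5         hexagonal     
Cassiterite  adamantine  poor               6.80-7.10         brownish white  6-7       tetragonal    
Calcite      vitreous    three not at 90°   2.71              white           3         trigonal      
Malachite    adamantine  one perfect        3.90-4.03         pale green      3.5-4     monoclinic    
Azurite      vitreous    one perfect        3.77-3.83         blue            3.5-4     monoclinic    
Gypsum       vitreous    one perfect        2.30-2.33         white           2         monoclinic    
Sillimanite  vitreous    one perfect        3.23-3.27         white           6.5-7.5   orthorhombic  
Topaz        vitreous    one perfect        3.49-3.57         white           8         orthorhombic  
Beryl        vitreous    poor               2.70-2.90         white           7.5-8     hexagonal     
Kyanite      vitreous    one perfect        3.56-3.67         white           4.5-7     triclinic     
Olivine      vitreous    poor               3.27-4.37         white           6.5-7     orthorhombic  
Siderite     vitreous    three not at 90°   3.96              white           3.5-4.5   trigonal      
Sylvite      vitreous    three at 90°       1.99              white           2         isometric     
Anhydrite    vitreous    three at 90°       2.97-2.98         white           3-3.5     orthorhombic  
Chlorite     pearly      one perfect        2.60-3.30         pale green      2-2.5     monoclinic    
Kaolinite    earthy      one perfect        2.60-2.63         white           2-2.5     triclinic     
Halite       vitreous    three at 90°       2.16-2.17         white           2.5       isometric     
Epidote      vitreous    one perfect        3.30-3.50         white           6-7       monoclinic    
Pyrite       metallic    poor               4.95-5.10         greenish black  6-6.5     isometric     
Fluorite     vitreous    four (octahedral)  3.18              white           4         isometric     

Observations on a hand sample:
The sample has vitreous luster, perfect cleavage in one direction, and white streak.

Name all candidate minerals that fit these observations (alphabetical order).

Vitreous luster excludes Cassiterite, Malachite, Chlorite, Kaolinite, Pyrite.
Perfect cleavage in one direction — narrows the field to Azurite, Gypsum, Sillimanite, Topaz, Kyanite, Epidote.
White streak excludes Azurite.
The minerals that satisfy all observations are Epidote, Gypsum, Kyanite, Sillimanite, Topaz.

Epidote, Gypsum, Kyanite, Sillimanite, Topaz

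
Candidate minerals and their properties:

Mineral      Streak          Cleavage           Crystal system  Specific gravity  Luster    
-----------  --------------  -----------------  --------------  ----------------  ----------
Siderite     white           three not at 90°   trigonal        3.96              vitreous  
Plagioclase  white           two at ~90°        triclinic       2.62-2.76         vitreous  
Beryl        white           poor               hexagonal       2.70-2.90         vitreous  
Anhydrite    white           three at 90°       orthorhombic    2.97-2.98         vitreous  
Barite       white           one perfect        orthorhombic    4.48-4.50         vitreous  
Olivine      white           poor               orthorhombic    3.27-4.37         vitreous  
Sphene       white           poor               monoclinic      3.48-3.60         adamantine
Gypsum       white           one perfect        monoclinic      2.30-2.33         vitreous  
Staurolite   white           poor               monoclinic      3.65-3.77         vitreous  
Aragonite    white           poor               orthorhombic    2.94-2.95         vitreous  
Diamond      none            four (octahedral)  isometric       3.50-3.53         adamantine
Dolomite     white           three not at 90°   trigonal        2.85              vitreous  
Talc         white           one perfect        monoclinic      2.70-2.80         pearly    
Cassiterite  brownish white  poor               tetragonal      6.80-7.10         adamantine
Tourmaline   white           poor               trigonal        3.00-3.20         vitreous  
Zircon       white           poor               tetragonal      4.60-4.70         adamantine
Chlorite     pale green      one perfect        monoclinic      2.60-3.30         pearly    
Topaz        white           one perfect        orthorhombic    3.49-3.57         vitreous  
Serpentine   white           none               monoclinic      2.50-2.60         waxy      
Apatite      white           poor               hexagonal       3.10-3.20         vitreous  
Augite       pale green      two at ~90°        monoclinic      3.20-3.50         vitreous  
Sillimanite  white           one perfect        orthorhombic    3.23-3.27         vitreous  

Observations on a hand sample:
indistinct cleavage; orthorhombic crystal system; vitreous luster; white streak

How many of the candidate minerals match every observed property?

2

Indistinct cleavage: leaves Beryl, Olivine, Sphene, Staurolite, Aragonite, Cassiterite, Tourmaline, Zircon, Apatite.
Orthorhombic crystal system: leaves Olivine, Aragonite.
Vitreous luster: every remaining candidate is consistent.
White streak: no further eliminations.
The minerals that satisfy all observations are Aragonite, Olivine.
That is 2 minerals.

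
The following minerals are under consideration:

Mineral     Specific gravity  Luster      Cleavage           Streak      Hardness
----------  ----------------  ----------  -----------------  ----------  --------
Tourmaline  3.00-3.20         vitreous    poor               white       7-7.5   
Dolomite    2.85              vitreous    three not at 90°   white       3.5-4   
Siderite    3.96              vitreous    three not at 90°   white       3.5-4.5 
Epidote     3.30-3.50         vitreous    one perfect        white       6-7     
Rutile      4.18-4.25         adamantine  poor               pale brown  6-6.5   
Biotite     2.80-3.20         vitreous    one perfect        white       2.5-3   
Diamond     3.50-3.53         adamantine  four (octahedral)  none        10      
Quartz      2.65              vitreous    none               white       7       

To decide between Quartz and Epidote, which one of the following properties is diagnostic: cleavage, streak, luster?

Cleavage: Quartz none, Epidote one perfect — these differ.
Streak: both white — shared.
Luster: both vitreous — shared.
Only cleavage differs between Quartz and Epidote among the listed tests.

cleavage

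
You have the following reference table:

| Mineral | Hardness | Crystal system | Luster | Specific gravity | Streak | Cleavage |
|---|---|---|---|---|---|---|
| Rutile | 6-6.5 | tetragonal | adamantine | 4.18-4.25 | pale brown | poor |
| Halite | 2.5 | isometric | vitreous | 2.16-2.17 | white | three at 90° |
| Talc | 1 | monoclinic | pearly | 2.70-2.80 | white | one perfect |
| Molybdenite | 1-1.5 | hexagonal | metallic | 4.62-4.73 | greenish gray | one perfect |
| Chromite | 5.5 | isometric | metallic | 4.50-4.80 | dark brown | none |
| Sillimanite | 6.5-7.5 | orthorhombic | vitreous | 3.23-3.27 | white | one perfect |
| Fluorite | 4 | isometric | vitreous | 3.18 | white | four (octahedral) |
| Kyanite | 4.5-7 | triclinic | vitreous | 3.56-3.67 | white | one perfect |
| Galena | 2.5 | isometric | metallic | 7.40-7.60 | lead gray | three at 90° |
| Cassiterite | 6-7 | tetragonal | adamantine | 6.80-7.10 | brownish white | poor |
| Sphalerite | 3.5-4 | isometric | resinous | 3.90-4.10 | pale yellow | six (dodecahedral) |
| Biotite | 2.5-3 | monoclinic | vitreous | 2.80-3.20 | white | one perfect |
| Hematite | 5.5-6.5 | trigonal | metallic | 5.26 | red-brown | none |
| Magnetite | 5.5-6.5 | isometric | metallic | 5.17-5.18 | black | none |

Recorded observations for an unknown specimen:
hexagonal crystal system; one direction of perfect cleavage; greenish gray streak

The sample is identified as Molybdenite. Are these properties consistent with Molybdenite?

Yes

Hexagonal crystal system — fits Molybdenite (hexagonal system).
One direction of perfect cleavage — fits Molybdenite (cleavage one perfect).
Greenish gray streak — fits Molybdenite (greenish gray streak).
All observations are consistent with the tabulated values for Molybdenite.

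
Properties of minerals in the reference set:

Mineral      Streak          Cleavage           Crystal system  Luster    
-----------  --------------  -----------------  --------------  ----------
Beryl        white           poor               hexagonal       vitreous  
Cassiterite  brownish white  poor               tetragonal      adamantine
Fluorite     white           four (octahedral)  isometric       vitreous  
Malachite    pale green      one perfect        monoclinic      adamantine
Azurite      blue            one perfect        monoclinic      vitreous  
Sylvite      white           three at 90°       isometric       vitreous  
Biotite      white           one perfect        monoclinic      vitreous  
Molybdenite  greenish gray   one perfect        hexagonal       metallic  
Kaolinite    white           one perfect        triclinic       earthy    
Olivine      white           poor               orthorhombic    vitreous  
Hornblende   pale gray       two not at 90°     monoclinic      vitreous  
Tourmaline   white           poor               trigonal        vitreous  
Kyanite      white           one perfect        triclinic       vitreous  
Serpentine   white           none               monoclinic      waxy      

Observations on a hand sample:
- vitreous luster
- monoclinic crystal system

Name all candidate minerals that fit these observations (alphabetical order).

Vitreous luster is inconsistent with Cassiterite, Malachite, Molybdenite, Kaolinite, Serpentine.
Monoclinic crystal system — only Azurite, Biotite, Hornblende remain.
Consistent with every observation: Azurite, Biotite, Hornblende.

Azurite, Biotite, Hornblende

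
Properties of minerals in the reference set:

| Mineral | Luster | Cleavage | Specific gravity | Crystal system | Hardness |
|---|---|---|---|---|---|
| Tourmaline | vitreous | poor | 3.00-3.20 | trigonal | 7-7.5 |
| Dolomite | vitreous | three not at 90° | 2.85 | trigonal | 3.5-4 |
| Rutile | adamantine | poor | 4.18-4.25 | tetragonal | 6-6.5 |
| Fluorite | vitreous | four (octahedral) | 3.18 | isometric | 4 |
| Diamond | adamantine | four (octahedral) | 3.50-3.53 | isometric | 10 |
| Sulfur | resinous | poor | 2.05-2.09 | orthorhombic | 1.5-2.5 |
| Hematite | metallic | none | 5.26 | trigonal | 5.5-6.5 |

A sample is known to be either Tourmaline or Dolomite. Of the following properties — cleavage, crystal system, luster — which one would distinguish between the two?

cleavage

Cleavage: Tourmaline poor, Dolomite three not at 90° — distinct.
Crystal system: both trigonal — shared.
Luster: both vitreous — shared.
Only cleavage differs between Tourmaline and Dolomite among the listed tests.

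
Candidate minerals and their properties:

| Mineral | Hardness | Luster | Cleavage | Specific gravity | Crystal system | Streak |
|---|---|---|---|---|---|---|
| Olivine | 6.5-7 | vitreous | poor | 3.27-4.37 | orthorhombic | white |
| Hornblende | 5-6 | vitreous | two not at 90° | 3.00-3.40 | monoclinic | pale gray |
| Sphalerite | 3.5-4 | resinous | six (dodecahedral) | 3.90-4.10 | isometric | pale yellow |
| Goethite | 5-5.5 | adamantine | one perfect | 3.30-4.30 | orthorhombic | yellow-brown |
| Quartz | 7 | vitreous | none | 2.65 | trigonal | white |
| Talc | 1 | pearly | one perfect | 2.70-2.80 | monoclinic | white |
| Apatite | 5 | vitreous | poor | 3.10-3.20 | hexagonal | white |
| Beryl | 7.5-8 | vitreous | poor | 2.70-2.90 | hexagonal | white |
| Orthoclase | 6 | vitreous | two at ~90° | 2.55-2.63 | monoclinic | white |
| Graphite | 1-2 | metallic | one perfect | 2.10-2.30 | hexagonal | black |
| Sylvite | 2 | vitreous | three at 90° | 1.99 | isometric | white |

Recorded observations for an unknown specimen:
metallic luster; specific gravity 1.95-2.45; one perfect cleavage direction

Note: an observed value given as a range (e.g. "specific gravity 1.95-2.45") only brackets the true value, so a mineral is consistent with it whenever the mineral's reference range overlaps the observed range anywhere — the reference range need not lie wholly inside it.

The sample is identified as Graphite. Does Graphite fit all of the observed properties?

Metallic luster — matches Graphite (metallic luster).
Specific gravity 1.95-2.45 — matches Graphite (SG 2.10-2.30).
One perfect cleavage direction — matches Graphite (cleavage one perfect).
All observations are consistent with the tabulated values for Graphite.

Consistent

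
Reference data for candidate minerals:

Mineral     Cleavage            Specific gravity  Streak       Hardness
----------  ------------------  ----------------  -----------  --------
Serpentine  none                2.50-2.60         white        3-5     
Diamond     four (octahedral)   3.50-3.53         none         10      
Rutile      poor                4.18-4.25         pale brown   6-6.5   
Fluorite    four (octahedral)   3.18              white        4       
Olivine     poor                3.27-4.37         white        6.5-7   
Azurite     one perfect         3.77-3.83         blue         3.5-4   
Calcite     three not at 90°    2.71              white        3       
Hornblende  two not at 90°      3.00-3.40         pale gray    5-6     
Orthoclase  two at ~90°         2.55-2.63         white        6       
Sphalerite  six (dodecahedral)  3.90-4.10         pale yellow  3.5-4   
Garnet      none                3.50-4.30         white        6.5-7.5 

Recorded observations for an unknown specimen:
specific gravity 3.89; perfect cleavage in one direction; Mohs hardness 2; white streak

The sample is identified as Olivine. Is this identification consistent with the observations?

Specific gravity 3.89 — consistent with Olivine (SG 3.27-4.37).
Perfect cleavage in one direction — Olivine has cleavage poor; inconsistent.
Mohs hardness 2 — Olivine has hardness 6.5-7; inconsistent.
White streak — consistent with Olivine (white streak).
2 of the observed properties are inconsistent with Olivine.

No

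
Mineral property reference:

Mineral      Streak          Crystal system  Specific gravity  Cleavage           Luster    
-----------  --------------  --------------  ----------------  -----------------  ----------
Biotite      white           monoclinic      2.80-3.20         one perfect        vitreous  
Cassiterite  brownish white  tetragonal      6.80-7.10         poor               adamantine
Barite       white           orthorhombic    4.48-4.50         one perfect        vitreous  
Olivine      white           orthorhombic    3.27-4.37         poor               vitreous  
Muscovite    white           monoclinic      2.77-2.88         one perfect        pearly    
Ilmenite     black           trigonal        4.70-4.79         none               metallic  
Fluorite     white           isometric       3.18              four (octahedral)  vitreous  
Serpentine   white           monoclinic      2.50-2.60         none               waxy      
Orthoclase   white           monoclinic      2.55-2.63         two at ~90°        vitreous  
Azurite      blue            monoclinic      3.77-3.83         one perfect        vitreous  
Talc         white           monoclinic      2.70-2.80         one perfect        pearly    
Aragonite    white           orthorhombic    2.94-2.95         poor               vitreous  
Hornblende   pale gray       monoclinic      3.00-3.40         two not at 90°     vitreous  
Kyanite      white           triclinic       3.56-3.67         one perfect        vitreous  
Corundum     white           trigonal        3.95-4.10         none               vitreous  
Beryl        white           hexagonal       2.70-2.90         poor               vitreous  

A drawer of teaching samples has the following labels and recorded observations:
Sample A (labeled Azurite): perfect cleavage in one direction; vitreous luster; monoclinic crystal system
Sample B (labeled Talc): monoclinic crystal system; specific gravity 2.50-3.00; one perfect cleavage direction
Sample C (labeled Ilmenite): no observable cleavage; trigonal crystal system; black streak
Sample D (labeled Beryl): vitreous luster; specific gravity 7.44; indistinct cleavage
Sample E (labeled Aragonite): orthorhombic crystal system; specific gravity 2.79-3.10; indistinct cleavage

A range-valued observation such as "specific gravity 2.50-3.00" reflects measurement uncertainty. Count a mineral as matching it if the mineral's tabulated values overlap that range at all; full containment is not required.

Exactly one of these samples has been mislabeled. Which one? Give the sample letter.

Sample A: observations are consistent with Azurite.
Sample B: observations are consistent with Talc.
Sample C: observations are consistent with Ilmenite.
Sample D: Beryl has SG 2.70-2.90, but the record shows specific gravity 7.44 — this label is wrong.
Sample E: observations are consistent with Aragonite.
Sample D is the mislabeled one.

D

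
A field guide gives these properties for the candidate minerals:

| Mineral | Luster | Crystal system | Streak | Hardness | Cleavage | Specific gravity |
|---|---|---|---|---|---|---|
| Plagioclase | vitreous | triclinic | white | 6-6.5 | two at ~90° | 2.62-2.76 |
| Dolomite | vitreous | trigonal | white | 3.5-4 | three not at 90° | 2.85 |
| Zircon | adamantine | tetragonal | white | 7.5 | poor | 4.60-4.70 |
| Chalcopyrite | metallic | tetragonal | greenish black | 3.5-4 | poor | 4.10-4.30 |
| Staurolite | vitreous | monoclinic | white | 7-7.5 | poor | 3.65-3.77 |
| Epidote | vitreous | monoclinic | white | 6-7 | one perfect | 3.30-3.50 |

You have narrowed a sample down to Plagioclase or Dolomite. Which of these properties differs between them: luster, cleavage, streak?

cleavage

Luster: both vitreous — identical.
Cleavage: Plagioclase two at ~90°, Dolomite three not at 90° — these differ.
Streak: both white — identical.
Only cleavage differs between Plagioclase and Dolomite among the listed tests.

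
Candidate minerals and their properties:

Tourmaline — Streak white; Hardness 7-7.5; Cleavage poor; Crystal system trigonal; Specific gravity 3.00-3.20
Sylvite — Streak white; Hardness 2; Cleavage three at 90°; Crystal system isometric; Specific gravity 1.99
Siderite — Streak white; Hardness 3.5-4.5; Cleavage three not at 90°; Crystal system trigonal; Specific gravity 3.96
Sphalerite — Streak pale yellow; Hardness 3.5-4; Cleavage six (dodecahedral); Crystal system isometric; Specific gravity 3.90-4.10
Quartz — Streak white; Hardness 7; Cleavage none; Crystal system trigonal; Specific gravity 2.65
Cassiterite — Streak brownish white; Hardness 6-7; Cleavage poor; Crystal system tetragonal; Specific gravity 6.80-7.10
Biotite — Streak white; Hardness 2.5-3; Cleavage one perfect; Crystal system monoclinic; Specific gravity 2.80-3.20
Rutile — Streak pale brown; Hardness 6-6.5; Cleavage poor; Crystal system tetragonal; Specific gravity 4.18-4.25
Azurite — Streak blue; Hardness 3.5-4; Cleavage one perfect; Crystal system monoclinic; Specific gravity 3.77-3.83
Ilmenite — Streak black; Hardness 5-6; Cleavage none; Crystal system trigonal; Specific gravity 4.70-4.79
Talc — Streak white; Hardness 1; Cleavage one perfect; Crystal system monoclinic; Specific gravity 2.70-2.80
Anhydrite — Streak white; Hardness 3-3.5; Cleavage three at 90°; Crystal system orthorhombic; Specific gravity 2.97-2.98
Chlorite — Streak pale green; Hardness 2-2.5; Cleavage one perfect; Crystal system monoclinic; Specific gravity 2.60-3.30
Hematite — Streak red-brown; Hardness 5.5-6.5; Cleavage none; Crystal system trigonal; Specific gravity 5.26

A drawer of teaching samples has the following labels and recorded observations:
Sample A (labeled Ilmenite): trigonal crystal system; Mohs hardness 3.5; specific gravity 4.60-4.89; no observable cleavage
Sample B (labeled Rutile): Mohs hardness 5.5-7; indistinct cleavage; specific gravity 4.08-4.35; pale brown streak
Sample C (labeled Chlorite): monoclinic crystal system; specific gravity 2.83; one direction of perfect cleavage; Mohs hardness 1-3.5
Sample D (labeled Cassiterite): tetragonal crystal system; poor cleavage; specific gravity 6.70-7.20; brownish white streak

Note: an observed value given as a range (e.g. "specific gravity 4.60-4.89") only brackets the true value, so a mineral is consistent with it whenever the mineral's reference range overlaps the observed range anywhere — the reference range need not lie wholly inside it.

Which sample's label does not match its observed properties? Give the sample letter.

A

Sample A: Ilmenite has hardness 5-6, but the record shows Mohs hardness 3.5 — this label is wrong.
Sample B: observations are consistent with Rutile.
Sample C: observations are consistent with Chlorite.
Sample D: observations are consistent with Cassiterite.
Only sample A is inconsistent with its label.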